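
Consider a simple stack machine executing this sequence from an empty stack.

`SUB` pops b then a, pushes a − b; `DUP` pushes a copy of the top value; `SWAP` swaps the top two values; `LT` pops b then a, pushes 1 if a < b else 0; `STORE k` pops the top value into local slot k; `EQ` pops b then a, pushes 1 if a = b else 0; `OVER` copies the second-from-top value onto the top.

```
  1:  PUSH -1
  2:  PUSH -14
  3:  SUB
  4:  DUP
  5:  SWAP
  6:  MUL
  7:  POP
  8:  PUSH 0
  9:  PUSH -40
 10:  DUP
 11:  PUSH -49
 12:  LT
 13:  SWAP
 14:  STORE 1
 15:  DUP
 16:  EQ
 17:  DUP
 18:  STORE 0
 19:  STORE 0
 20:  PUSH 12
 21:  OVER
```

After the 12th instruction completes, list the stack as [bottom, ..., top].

PUSH -1  → [-1]
PUSH -14 → [-1, -14]
SUB      → [13]
DUP      → [13, 13]
SWAP     → [13, 13]
MUL      → [169]
POP      → []
PUSH 0   → [0]
PUSH -40 → [0, -40]
DUP      → [0, -40, -40]
PUSH -49 → [0, -40, -40, -49]
LT       → [0, -40, 0]

[0, -40, 0]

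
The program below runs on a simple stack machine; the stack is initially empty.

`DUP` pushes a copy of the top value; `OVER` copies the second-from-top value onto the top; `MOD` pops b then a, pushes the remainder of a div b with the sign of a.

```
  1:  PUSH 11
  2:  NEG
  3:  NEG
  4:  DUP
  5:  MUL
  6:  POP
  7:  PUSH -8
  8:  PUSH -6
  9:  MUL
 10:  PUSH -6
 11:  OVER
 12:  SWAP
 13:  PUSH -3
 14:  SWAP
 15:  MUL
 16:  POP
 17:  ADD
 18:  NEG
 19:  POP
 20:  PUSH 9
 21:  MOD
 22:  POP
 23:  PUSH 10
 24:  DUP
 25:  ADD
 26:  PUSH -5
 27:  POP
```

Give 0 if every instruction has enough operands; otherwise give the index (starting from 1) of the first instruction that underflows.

PUSH 11  11
NEG      -11
NEG      11
DUP      11 11
MUL      121
POP      (empty)
PUSH -8  -8
PUSH -6  -8 -6
MUL      48
PUSH -6  48 -6
OVER     48 -6 48
SWAP     48 48 -6
PUSH -3  48 48 -6 -3
SWAP     48 48 -3 -6
MUL      48 48 18
POP      48 48
ADD      96
NEG      -96
POP      (empty)
PUSH 9   9
MOD  — needs 2 operands, stack has 1 → underflow

21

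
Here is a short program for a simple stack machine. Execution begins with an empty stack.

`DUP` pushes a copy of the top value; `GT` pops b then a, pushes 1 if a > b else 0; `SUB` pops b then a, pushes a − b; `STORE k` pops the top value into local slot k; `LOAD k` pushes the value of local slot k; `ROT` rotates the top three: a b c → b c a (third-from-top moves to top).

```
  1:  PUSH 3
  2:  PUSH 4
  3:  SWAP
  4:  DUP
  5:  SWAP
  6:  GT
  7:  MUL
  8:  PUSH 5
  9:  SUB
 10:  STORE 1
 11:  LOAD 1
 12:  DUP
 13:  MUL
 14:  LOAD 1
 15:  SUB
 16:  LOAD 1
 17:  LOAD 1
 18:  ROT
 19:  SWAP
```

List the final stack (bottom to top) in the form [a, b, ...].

[-5, 30, -5]

PUSH 3  -> 3
PUSH 4  -> 3 4
SWAP    -> 4 3
DUP     -> 4 3 3
SWAP    -> 4 3 3
GT      -> 4 0
MUL     -> 0
PUSH 5  -> 0 5
SUB     -> -5
STORE 1 -> (empty)
LOAD 1  -> -5
DUP     -> -5 -5
MUL     -> 25
LOAD 1  -> 25 -5
SUB     -> 30
LOAD 1  -> 30 -5
LOAD 1  -> 30 -5 -5
ROT     -> -5 -5 30
SWAP    -> -5 30 -5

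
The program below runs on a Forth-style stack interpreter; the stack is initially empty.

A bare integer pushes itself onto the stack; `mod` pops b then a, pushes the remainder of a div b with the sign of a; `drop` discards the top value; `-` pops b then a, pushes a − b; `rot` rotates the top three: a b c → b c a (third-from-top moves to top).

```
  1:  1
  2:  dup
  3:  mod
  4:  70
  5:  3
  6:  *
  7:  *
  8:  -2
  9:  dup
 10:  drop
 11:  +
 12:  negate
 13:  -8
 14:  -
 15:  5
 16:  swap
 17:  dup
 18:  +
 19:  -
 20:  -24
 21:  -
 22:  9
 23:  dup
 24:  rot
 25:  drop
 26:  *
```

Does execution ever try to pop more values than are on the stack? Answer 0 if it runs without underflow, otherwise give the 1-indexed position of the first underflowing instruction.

1      -> 1
dup    -> 1 1
mod    -> 0
70     -> 0 70
3      -> 0 70 3
*      -> 0 210
*      -> 0
-2     -> 0 -2
dup    -> 0 -2 -2
drop   -> 0 -2
+      -> -2
negate -> 2
-8     -> 2 -8
-      -> 10
5      -> 10 5
swap   -> 5 10
dup    -> 5 10 10
+      -> 5 20
-      -> -15
-24    -> -15 -24
-      -> 9
9      -> 9 9
dup    -> 9 9 9
rot    -> 9 9 9
drop   -> 9 9
*      -> 81

0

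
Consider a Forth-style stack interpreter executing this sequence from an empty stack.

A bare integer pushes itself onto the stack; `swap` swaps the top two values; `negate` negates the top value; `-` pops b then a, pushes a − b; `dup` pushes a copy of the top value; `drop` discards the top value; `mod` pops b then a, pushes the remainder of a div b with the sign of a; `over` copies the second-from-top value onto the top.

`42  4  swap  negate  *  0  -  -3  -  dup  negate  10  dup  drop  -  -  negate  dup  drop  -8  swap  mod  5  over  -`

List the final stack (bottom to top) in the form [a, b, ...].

[-8, 13]

42     -> [42]
4      -> [42, 4]
swap   -> [4, 42]
negate -> [4, -42]
*      -> [-168]
0      -> [-168, 0]
-      -> [-168]
-3     -> [-168, -3]
-      -> [-165]
dup    -> [-165, -165]
negate -> [-165, 165]
10     -> [-165, 165, 10]
dup    -> [-165, 165, 10, 10]
drop   -> [-165, 165, 10]
-      -> [-165, 155]
-      -> [-320]
negate -> [320]
dup    -> [320, 320]
drop   -> [320]
-8     -> [320, -8]
swap   -> [-8, 320]
mod    -> [-8]
5      -> [-8, 5]
over   -> [-8, 5, -8]
-      -> [-8, 13]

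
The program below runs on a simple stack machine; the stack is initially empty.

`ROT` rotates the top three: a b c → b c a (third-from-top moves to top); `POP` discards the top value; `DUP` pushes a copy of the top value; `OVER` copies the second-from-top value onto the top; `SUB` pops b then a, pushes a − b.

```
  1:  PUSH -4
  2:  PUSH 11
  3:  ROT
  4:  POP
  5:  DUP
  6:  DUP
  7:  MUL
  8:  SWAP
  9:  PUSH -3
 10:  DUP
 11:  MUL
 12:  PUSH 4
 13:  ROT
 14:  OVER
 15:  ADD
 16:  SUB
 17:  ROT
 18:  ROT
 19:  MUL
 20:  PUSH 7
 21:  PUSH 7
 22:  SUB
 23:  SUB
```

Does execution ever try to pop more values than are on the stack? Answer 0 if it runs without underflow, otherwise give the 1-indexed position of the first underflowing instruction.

PUSH -4 -> -4
PUSH 11 -> -4 11
ROT  — needs 3 operands, stack has 2 → underflow

3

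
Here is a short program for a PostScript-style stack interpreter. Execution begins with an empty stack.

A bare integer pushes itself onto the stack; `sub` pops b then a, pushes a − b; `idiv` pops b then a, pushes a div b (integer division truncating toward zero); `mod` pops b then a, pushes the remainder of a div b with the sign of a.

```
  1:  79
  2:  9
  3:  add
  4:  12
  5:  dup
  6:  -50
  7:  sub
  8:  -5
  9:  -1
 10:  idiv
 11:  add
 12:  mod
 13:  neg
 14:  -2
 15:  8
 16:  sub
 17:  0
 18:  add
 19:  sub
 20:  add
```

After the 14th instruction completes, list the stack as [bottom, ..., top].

79   : 79
9    : 79 9
add  : 88
12   : 88 12
dup  : 88 12 12
-50  : 88 12 12 -50
sub  : 88 12 62
-5   : 88 12 62 -5
-1   : 88 12 62 -5 -1
idiv : 88 12 62 5
add  : 88 12 67
mod  : 88 12
neg  : 88 -12
-2   : 88 -12 -2

[88, -12, -2]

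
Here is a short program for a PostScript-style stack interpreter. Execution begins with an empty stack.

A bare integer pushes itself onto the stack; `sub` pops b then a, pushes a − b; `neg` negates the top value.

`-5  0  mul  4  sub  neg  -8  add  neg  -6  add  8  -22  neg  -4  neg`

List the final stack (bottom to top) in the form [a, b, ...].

[-2, 8, 22, 4]

-5  → [-5]
0   → [-5, 0]
mul → [0]
4   → [0, 4]
sub → [-4]
neg → [4]
-8  → [4, -8]
add → [-4]
neg → [4]
-6  → [4, -6]
add → [-2]
8   → [-2, 8]
-22 → [-2, 8, -22]
neg → [-2, 8, 22]
-4  → [-2, 8, 22, -4]
neg → [-2, 8, 22, 4]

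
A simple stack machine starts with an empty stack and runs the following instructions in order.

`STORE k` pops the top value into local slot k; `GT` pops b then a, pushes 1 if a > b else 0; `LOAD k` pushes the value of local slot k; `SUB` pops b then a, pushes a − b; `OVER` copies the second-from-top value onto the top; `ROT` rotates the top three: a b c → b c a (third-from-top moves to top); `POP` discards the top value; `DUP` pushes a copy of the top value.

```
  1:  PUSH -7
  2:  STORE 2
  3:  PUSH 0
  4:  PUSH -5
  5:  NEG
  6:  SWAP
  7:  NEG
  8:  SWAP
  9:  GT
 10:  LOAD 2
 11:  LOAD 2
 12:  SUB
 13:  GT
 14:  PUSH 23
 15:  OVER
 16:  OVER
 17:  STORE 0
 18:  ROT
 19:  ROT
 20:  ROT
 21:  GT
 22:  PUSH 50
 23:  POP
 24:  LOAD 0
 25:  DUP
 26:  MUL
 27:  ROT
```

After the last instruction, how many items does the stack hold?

PUSH -7  [-7]
STORE 2  []
PUSH 0   [0]
PUSH -5  [0, -5]
NEG      [0, 5]
SWAP     [5, 0]
NEG      [5, 0]
SWAP     [0, 5]
GT       [0]
LOAD 2   [0, -7]
LOAD 2   [0, -7, -7]
SUB      [0, 0]
GT       [0]
PUSH 23  [0, 23]
OVER     [0, 23, 0]
OVER     [0, 23, 0, 23]
STORE 0  [0, 23, 0]
ROT      [23, 0, 0]
ROT      [0, 0, 23]
ROT      [0, 23, 0]
GT       [0, 1]
PUSH 50  [0, 1, 50]
POP      [0, 1]
LOAD 0   [0, 1, 23]
DUP      [0, 1, 23, 23]
MUL      [0, 1, 529]
ROT      [1, 529, 0]

3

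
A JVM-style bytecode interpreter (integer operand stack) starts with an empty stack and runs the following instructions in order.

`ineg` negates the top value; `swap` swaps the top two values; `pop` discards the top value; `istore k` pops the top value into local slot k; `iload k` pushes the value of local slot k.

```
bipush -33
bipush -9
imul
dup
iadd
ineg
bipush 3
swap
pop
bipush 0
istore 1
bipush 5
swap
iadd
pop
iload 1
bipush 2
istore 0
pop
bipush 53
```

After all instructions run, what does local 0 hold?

2

bipush -33 : -33
bipush -9  : -33 -9
imul       : 297
dup        : 297 297
iadd       : 594
ineg       : -594
bipush 3   : -594 3
swap       : 3 -594
pop        : 3
bipush 0   : 3 0
istore 1   : 3
bipush 5   : 3 5
swap       : 5 3
iadd       : 8
pop        : (empty)
iload 1    : 0
bipush 2   : 0 2
istore 0   : 0
pop        : (empty)
bipush 53  : 53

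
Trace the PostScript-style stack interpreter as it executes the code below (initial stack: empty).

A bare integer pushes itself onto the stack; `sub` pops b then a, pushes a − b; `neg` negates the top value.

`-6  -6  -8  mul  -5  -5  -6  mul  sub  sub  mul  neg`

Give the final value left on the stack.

498

-6  → -6
-6  → -6 -6
-8  → -6 -6 -8
mul → -6 48
-5  → -6 48 -5
-5  → -6 48 -5 -5
-6  → -6 48 -5 -5 -6
mul → -6 48 -5 30
sub → -6 48 -35
sub → -6 83
mul → -498
neg → 498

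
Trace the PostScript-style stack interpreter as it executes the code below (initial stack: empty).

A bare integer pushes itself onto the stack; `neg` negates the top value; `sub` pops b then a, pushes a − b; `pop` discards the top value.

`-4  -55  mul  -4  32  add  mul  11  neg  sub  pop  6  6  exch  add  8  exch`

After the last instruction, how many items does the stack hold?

2

-4   -> [-4]
-55  -> [-4, -55]
mul  -> [220]
-4   -> [220, -4]
32   -> [220, -4, 32]
add  -> [220, 28]
mul  -> [6160]
11   -> [6160, 11]
neg  -> [6160, -11]
sub  -> [6171]
pop  -> []
6    -> [6]
6    -> [6, 6]
exch -> [6, 6]
add  -> [12]
8    -> [12, 8]
exch -> [8, 12]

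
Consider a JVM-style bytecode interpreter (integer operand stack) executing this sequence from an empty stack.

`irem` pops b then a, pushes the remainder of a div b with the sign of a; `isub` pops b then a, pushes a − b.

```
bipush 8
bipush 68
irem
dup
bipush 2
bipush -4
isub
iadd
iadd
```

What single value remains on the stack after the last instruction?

bipush 8  → 8
bipush 68 → 8 68
irem      → 8
dup       → 8 8
bipush 2  → 8 8 2
bipush -4 → 8 8 2 -4
isub      → 8 8 6
iadd      → 8 14
iadd      → 22

22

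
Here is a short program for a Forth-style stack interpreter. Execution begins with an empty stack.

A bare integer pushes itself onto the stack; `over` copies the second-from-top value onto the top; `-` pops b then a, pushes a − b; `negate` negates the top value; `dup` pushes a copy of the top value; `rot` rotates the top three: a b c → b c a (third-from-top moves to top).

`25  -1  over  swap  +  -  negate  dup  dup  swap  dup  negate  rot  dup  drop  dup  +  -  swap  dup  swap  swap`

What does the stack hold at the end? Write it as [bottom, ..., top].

[-1, 3, -1, -1]

25     : 25
-1     : 25 -1
over   : 25 -1 25
swap   : 25 25 -1
+      : 25 24
-      : 1
negate : -1
dup    : -1 -1
dup    : -1 -1 -1
swap   : -1 -1 -1
dup    : -1 -1 -1 -1
negate : -1 -1 -1 1
rot    : -1 -1 1 -1
dup    : -1 -1 1 -1 -1
drop   : -1 -1 1 -1
dup    : -1 -1 1 -1 -1
+      : -1 -1 1 -2
-      : -1 -1 3
swap   : -1 3 -1
dup    : -1 3 -1 -1
swap   : -1 3 -1 -1
swap   : -1 3 -1 -1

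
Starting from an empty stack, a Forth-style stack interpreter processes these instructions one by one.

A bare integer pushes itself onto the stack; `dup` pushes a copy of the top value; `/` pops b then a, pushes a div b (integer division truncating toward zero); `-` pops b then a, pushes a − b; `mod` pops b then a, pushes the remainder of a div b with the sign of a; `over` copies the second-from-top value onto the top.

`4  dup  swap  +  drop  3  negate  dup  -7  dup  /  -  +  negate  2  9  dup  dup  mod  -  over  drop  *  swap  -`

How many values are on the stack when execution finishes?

1

4      -> 4
dup    -> 4 4
swap   -> 4 4
+      -> 8
drop   -> (empty)
3      -> 3
negate -> -3
dup    -> -3 -3
-7     -> -3 -3 -7
dup    -> -3 -3 -7 -7
/      -> -3 -3 1
-      -> -3 -4
+      -> -7
negate -> 7
2      -> 7 2
9      -> 7 2 9
dup    -> 7 2 9 9
dup    -> 7 2 9 9 9
mod    -> 7 2 9 0
-      -> 7 2 9
over   -> 7 2 9 2
drop   -> 7 2 9
*      -> 7 18
swap   -> 18 7
-      -> 11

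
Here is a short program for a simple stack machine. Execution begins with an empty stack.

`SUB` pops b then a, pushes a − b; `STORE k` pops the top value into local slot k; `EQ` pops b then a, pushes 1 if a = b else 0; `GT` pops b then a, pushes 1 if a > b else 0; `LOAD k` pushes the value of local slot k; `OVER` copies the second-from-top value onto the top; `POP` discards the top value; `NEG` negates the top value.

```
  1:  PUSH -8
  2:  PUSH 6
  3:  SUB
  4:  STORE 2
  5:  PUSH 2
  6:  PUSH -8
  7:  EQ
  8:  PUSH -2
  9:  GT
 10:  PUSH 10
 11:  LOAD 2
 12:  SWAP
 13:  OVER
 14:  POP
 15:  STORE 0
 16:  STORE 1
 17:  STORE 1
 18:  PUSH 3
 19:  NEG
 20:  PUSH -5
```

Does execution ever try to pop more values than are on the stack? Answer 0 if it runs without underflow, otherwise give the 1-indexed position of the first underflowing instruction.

0

PUSH -8 : -8
PUSH 6  : -8 6
SUB     : -14
STORE 2 : (empty)
PUSH 2  : 2
PUSH -8 : 2 -8
EQ      : 0
PUSH -2 : 0 -2
GT      : 1
PUSH 10 : 1 10
LOAD 2  : 1 10 -14
SWAP    : 1 -14 10
OVER    : 1 -14 10 -14
POP     : 1 -14 10
STORE 0 : 1 -14
STORE 1 : 1
STORE 1 : (empty)
PUSH 3  : 3
NEG     : -3
PUSH -5 : -3 -5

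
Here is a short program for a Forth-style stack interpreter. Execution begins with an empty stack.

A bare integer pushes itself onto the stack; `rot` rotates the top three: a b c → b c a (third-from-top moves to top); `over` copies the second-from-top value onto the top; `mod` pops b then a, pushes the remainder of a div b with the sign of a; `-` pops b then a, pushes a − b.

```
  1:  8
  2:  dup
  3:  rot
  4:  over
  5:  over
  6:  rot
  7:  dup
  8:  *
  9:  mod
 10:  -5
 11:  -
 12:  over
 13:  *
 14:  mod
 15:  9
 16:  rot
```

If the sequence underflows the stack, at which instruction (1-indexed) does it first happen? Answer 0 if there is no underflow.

3

8   -> 8
dup -> 8 8
rot  — needs 3 operands, stack has 2 → underflow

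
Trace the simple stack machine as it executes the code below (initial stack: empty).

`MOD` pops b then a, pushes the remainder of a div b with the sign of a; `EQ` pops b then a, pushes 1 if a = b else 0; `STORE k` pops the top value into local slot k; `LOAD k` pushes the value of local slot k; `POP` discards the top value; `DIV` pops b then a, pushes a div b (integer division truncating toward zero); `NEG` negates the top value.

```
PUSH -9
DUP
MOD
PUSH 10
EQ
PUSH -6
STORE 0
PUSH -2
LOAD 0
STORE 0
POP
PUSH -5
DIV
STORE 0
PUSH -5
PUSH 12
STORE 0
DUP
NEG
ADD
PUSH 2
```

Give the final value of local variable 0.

PUSH -9 -> [-9]
DUP     -> [-9, -9]
MOD     -> [0]
PUSH 10 -> [0, 10]
EQ      -> [0]
PUSH -6 -> [0, -6]
STORE 0 -> [0]
PUSH -2 -> [0, -2]
LOAD 0  -> [0, -2, -6]
STORE 0 -> [0, -2]
POP     -> [0]
PUSH -5 -> [0, -5]
DIV     -> [0]
STORE 0 -> []
PUSH -5 -> [-5]
PUSH 12 -> [-5, 12]
STORE 0 -> [-5]
DUP     -> [-5, -5]
NEG     -> [-5, 5]
ADD     -> [0]
PUSH 2  -> [0, 2]

12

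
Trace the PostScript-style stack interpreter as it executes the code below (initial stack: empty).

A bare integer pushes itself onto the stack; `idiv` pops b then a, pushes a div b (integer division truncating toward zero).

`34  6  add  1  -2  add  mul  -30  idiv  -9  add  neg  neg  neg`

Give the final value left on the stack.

8

34   : 34
6    : 34 6
add  : 40
1    : 40 1
-2   : 40 1 -2
add  : 40 -1
mul  : -40
-30  : -40 -30
idiv : 1
-9   : 1 -9
add  : -8
neg  : 8
neg  : -8
neg  : 8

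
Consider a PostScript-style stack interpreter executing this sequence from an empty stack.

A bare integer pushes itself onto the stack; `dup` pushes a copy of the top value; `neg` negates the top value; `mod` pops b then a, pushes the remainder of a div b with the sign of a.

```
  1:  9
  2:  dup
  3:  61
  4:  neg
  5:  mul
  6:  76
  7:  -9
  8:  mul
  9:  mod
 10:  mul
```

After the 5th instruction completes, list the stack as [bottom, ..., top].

[9, -549]

9    [9]
dup  [9, 9]
61   [9, 9, 61]
neg  [9, 9, -61]
mul  [9, -549]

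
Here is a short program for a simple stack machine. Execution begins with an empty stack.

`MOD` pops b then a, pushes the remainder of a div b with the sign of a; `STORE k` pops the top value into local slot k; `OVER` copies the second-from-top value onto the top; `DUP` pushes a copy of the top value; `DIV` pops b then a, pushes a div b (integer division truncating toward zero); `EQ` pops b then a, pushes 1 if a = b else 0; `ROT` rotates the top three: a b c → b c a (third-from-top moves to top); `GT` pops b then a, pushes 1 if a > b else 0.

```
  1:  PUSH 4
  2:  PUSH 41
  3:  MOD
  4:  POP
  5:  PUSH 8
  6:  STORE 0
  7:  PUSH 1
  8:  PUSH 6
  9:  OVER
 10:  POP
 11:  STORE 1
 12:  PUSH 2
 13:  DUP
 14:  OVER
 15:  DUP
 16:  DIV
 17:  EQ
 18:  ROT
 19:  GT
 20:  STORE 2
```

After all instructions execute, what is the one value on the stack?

PUSH 4  → [4]
PUSH 41 → [4, 41]
MOD     → [4]
POP     → []
PUSH 8  → [8]
STORE 0 → []
PUSH 1  → [1]
PUSH 6  → [1, 6]
OVER    → [1, 6, 1]
POP     → [1, 6]
STORE 1 → [1]
PUSH 2  → [1, 2]
DUP     → [1, 2, 2]
OVER    → [1, 2, 2, 2]
DUP     → [1, 2, 2, 2, 2]
DIV     → [1, 2, 2, 1]
EQ      → [1, 2, 0]
ROT     → [2, 0, 1]
GT      → [2, 0]
STORE 2 → [2]

2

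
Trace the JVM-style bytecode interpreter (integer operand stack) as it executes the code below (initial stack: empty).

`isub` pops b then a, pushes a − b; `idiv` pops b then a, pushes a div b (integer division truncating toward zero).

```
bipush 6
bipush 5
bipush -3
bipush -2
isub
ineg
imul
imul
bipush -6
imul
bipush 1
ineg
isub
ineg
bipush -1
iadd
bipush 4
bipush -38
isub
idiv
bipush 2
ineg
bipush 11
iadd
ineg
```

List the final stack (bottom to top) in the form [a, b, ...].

[4, -9]

bipush 6   → 6
bipush 5   → 6 5
bipush -3  → 6 5 -3
bipush -2  → 6 5 -3 -2
isub       → 6 5 -1
ineg       → 6 5 1
imul       → 6 5
imul       → 30
bipush -6  → 30 -6
imul       → -180
bipush 1   → -180 1
ineg       → -180 -1
isub       → -179
ineg       → 179
bipush -1  → 179 -1
iadd       → 178
bipush 4   → 178 4
bipush -38 → 178 4 -38
isub       → 178 42
idiv       → 4
bipush 2   → 4 2
ineg       → 4 -2
bipush 11  → 4 -2 11
iadd       → 4 9
ineg       → 4 -9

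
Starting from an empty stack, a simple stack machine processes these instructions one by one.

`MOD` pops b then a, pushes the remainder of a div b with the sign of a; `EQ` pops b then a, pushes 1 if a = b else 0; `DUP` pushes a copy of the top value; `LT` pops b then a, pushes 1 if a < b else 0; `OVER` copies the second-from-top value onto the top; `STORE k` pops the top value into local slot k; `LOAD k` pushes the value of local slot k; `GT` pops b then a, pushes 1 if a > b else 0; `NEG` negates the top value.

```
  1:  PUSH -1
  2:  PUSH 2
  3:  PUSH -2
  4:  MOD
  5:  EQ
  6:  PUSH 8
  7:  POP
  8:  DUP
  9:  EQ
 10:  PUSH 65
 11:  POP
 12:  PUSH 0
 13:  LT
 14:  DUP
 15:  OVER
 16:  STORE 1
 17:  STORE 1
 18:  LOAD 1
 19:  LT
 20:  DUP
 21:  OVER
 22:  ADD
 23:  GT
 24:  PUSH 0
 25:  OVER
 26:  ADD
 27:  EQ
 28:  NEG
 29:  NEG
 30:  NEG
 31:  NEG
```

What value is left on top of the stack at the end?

1

PUSH -1 : [-1]
PUSH 2  : [-1, 2]
PUSH -2 : [-1, 2, -2]
MOD     : [-1, 0]
EQ      : [0]
PUSH 8  : [0, 8]
POP     : [0]
DUP     : [0, 0]
EQ      : [1]
PUSH 65 : [1, 65]
POP     : [1]
PUSH 0  : [1, 0]
LT      : [0]
DUP     : [0, 0]
OVER    : [0, 0, 0]
STORE 1 : [0, 0]
STORE 1 : [0]
LOAD 1  : [0, 0]
LT      : [0]
DUP     : [0, 0]
OVER    : [0, 0, 0]
ADD     : [0, 0]
GT      : [0]
PUSH 0  : [0, 0]
OVER    : [0, 0, 0]
ADD     : [0, 0]
EQ      : [1]
NEG     : [-1]
NEG     : [1]
NEG     : [-1]
NEG     : [1]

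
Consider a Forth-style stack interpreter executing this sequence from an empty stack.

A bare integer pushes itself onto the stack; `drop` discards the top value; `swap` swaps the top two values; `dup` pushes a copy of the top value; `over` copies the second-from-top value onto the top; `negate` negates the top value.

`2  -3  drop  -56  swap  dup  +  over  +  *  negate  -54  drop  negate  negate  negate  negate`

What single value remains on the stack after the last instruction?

2       [2]
-3      [2, -3]
drop    [2]
-56     [2, -56]
swap    [-56, 2]
dup     [-56, 2, 2]
+       [-56, 4]
over    [-56, 4, -56]
+       [-56, -52]
*       [2912]
negate  [-2912]
-54     [-2912, -54]
drop    [-2912]
negate  [2912]
negate  [-2912]
negate  [2912]
negate  [-2912]

-2912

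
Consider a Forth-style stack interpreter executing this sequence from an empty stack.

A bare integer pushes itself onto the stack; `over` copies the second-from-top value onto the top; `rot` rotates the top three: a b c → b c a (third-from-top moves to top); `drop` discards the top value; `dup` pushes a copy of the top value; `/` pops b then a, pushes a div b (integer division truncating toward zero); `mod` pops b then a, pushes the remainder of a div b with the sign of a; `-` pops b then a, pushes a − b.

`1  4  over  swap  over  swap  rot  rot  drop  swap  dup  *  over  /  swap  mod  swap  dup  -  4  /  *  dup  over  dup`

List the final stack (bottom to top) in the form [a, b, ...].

[0, 0, 0, 0]

1    -> [1]
4    -> [1, 4]
over -> [1, 4, 1]
swap -> [1, 1, 4]
over -> [1, 1, 4, 1]
swap -> [1, 1, 1, 4]
rot  -> [1, 1, 4, 1]
rot  -> [1, 4, 1, 1]
drop -> [1, 4, 1]
swap -> [1, 1, 4]
dup  -> [1, 1, 4, 4]
*    -> [1, 1, 16]
over -> [1, 1, 16, 1]
/    -> [1, 1, 16]
swap -> [1, 16, 1]
mod  -> [1, 0]
swap -> [0, 1]
dup  -> [0, 1, 1]
-    -> [0, 0]
4    -> [0, 0, 4]
/    -> [0, 0]
*    -> [0]
dup  -> [0, 0]
over -> [0, 0, 0]
dup  -> [0, 0, 0, 0]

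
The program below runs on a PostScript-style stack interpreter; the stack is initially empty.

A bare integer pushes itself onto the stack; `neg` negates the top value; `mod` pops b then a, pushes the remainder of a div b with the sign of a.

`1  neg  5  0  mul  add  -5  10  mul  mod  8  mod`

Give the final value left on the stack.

1    1
neg  -1
5    -1 5
0    -1 5 0
mul  -1 0
add  -1
-5   -1 -5
10   -1 -5 10
mul  -1 -50
mod  -1
8    -1 8
mod  -1

-1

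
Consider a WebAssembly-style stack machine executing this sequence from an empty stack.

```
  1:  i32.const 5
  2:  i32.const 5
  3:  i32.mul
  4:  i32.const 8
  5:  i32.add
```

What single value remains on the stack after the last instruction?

33

i32.const 5  5
i32.const 5  5 5
i32.mul      25
i32.const 8  25 8
i32.add      33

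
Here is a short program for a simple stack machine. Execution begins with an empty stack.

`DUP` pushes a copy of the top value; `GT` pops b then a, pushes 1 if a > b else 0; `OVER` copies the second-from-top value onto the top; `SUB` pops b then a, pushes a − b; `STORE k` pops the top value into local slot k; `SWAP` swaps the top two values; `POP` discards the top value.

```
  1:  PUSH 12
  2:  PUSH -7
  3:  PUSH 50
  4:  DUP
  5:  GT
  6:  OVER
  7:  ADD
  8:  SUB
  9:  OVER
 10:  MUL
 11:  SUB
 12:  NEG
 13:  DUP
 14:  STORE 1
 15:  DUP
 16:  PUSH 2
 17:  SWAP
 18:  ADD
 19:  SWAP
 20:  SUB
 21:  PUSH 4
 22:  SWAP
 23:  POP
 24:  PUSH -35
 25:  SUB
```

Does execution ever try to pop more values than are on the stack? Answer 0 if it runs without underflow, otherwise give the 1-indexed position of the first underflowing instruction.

PUSH 12  → [12]
PUSH -7  → [12, -7]
PUSH 50  → [12, -7, 50]
DUP      → [12, -7, 50, 50]
GT       → [12, -7, 0]
OVER     → [12, -7, 0, -7]
ADD      → [12, -7, -7]
SUB      → [12, 0]
OVER     → [12, 0, 12]
MUL      → [12, 0]
SUB      → [12]
NEG      → [-12]
DUP      → [-12, -12]
STORE 1  → [-12]
DUP      → [-12, -12]
PUSH 2   → [-12, -12, 2]
SWAP     → [-12, 2, -12]
ADD      → [-12, -10]
SWAP     → [-10, -12]
SUB      → [2]
PUSH 4   → [2, 4]
SWAP     → [4, 2]
POP      → [4]
PUSH -35 → [4, -35]
SUB      → [39]

0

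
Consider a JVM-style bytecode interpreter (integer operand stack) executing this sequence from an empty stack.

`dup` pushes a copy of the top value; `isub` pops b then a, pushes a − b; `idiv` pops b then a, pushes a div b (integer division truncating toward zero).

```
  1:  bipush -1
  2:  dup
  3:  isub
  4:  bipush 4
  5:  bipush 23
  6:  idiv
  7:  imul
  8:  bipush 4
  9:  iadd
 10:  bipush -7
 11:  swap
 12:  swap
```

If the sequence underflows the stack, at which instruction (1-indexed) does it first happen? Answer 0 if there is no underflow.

bipush -1 -> -1
dup       -> -1 -1
isub      -> 0
bipush 4  -> 0 4
bipush 23 -> 0 4 23
idiv      -> 0 0
imul      -> 0
bipush 4  -> 0 4
iadd      -> 4
bipush -7 -> 4 -7
swap      -> -7 4
swap      -> 4 -7

0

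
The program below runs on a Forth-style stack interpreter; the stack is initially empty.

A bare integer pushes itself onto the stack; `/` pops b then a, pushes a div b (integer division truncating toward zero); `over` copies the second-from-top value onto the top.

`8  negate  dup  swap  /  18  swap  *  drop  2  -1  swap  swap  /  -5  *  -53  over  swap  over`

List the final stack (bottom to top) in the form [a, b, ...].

[10, 10, -53, 10]

8      -> 8
negate -> -8
dup    -> -8 -8
swap   -> -8 -8
/      -> 1
18     -> 1 18
swap   -> 18 1
*      -> 18
drop   -> (empty)
2      -> 2
-1     -> 2 -1
swap   -> -1 2
swap   -> 2 -1
/      -> -2
-5     -> -2 -5
*      -> 10
-53    -> 10 -53
over   -> 10 -53 10
swap   -> 10 10 -53
over   -> 10 10 -53 10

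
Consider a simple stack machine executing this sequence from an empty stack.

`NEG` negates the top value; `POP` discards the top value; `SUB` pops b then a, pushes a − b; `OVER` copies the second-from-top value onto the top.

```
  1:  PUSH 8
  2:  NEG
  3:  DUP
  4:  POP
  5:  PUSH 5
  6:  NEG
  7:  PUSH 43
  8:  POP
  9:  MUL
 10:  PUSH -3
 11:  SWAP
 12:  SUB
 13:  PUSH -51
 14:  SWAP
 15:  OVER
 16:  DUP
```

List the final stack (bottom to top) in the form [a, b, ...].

[-51, -43, -51, -51]

PUSH 8    8
NEG       -8
DUP       -8 -8
POP       -8
PUSH 5    -8 5
NEG       -8 -5
PUSH 43   -8 -5 43
POP       -8 -5
MUL       40
PUSH -3   40 -3
SWAP      -3 40
SUB       -43
PUSH -51  -43 -51
SWAP      -51 -43
OVER      -51 -43 -51
DUP       -51 -43 -51 -51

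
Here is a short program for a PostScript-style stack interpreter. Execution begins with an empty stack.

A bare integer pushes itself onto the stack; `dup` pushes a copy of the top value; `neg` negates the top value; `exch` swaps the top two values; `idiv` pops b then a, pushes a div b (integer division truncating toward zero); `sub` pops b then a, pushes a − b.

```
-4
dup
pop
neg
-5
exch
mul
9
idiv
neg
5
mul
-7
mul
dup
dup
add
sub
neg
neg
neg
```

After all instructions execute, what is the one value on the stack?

-4   : [-4]
dup  : [-4, -4]
pop  : [-4]
neg  : [4]
-5   : [4, -5]
exch : [-5, 4]
mul  : [-20]
9    : [-20, 9]
idiv : [-2]
neg  : [2]
5    : [2, 5]
mul  : [10]
-7   : [10, -7]
mul  : [-70]
dup  : [-70, -70]
dup  : [-70, -70, -70]
add  : [-70, -140]
sub  : [70]
neg  : [-70]
neg  : [70]
neg  : [-70]

-70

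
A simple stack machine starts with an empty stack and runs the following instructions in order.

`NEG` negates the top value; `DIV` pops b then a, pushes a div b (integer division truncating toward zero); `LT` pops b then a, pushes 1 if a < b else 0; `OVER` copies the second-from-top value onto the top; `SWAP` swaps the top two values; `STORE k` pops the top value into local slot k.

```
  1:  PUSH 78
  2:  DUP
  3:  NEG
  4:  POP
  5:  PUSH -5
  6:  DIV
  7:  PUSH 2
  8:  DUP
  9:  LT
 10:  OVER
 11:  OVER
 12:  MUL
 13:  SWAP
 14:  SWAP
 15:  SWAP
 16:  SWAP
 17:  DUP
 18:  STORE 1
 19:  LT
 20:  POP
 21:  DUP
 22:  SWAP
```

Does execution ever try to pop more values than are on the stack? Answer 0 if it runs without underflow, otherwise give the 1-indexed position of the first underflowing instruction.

0

PUSH 78 → [78]
DUP     → [78, 78]
NEG     → [78, -78]
POP     → [78]
PUSH -5 → [78, -5]
DIV     → [-15]
PUSH 2  → [-15, 2]
DUP     → [-15, 2, 2]
LT      → [-15, 0]
OVER    → [-15, 0, -15]
OVER    → [-15, 0, -15, 0]
MUL     → [-15, 0, 0]
SWAP    → [-15, 0, 0]
SWAP    → [-15, 0, 0]
SWAP    → [-15, 0, 0]
SWAP    → [-15, 0, 0]
DUP     → [-15, 0, 0, 0]
STORE 1 → [-15, 0, 0]
LT      → [-15, 0]
POP     → [-15]
DUP     → [-15, -15]
SWAP    → [-15, -15]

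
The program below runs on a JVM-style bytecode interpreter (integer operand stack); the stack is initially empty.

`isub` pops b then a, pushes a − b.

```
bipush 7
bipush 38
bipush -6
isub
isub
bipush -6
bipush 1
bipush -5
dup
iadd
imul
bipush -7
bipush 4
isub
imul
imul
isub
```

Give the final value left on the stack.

bipush 7  : 7
bipush 38 : 7 38
bipush -6 : 7 38 -6
isub      : 7 44
isub      : -37
bipush -6 : -37 -6
bipush 1  : -37 -6 1
bipush -5 : -37 -6 1 -5
dup       : -37 -6 1 -5 -5
iadd      : -37 -6 1 -10
imul      : -37 -6 -10
bipush -7 : -37 -6 -10 -7
bipush 4  : -37 -6 -10 -7 4
isub      : -37 -6 -10 -11
imul      : -37 -6 110
imul      : -37 -660
isub      : 623

623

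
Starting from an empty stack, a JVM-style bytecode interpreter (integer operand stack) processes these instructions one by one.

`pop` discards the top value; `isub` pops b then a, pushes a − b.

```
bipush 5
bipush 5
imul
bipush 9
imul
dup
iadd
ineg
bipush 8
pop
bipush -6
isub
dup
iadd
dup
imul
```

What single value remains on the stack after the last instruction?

bipush 5  → 5
bipush 5  → 5 5
imul      → 25
bipush 9  → 25 9
imul      → 225
dup       → 225 225
iadd      → 450
ineg      → -450
bipush 8  → -450 8
pop       → -450
bipush -6 → -450 -6
isub      → -444
dup       → -444 -444
iadd      → -888
dup       → -888 -888
imul      → 788544

788544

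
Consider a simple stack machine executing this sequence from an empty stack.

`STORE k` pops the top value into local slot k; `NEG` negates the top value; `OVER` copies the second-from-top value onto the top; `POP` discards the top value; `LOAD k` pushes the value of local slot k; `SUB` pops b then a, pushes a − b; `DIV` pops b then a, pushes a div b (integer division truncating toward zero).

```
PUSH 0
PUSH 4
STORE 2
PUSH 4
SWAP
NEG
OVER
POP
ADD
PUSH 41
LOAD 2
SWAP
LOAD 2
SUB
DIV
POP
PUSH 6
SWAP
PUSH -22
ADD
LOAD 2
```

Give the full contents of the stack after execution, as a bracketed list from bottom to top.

PUSH 0    [0]
PUSH 4    [0, 4]
STORE 2   [0]
PUSH 4    [0, 4]
SWAP      [4, 0]
NEG       [4, 0]
OVER      [4, 0, 4]
POP       [4, 0]
ADD       [4]
PUSH 41   [4, 41]
LOAD 2    [4, 41, 4]
SWAP      [4, 4, 41]
LOAD 2    [4, 4, 41, 4]
SUB       [4, 4, 37]
DIV       [4, 0]
POP       [4]
PUSH 6    [4, 6]
SWAP      [6, 4]
PUSH -22  [6, 4, -22]
ADD       [6, -18]
LOAD 2    [6, -18, 4]

[6, -18, 4]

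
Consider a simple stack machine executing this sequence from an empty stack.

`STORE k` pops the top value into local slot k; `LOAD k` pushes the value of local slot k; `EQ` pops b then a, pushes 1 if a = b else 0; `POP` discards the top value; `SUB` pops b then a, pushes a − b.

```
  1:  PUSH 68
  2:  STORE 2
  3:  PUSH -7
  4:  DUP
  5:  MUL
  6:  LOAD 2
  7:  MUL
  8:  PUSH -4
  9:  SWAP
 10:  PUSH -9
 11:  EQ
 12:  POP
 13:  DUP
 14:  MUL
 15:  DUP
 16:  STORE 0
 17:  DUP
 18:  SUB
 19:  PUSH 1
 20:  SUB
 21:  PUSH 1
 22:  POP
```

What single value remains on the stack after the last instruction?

-1

PUSH 68  [68]
STORE 2  []
PUSH -7  [-7]
DUP      [-7, -7]
MUL      [49]
LOAD 2   [49, 68]
MUL      [3332]
PUSH -4  [3332, -4]
SWAP     [-4, 3332]
PUSH -9  [-4, 3332, -9]
EQ       [-4, 0]
POP      [-4]
DUP      [-4, -4]
MUL      [16]
DUP      [16, 16]
STORE 0  [16]
DUP      [16, 16]
SUB      [0]
PUSH 1   [0, 1]
SUB      [-1]
PUSH 1   [-1, 1]
POP      [-1]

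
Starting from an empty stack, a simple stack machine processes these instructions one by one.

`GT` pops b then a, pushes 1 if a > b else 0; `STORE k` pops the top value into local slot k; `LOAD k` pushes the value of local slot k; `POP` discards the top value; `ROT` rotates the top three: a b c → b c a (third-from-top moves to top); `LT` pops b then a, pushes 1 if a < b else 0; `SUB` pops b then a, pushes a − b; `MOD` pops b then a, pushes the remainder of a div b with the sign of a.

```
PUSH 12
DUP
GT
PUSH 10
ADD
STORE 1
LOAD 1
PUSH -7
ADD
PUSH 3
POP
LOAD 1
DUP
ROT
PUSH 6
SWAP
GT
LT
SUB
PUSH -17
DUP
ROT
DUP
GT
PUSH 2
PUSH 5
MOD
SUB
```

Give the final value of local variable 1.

PUSH 12  -> [12]
DUP      -> [12, 12]
GT       -> [0]
PUSH 10  -> [0, 10]
ADD      -> [10]
STORE 1  -> []
LOAD 1   -> [10]
PUSH -7  -> [10, -7]
ADD      -> [3]
PUSH 3   -> [3, 3]
POP      -> [3]
LOAD 1   -> [3, 10]
DUP      -> [3, 10, 10]
ROT      -> [10, 10, 3]
PUSH 6   -> [10, 10, 3, 6]
SWAP     -> [10, 10, 6, 3]
GT       -> [10, 10, 1]
LT       -> [10, 0]
SUB      -> [10]
PUSH -17 -> [10, -17]
DUP      -> [10, -17, -17]
ROT      -> [-17, -17, 10]
DUP      -> [-17, -17, 10, 10]
GT       -> [-17, -17, 0]
PUSH 2   -> [-17, -17, 0, 2]
PUSH 5   -> [-17, -17, 0, 2, 5]
MOD      -> [-17, -17, 0, 2]
SUB      -> [-17, -17, -2]

10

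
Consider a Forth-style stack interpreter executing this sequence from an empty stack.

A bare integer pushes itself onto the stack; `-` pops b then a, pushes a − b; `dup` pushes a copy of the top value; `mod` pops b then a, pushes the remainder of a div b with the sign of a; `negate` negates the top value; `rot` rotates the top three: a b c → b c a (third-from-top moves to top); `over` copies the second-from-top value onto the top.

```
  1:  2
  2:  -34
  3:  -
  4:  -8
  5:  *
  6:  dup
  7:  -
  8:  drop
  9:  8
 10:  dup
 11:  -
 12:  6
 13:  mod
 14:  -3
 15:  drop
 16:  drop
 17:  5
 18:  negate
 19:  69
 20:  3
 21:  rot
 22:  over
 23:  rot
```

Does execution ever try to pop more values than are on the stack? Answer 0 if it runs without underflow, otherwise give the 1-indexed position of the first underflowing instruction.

0

2      : [2]
-34    : [2, -34]
-      : [36]
-8     : [36, -8]
*      : [-288]
dup    : [-288, -288]
-      : [0]
drop   : []
8      : [8]
dup    : [8, 8]
-      : [0]
6      : [0, 6]
mod    : [0]
-3     : [0, -3]
drop   : [0]
drop   : []
5      : [5]
negate : [-5]
69     : [-5, 69]
3      : [-5, 69, 3]
rot    : [69, 3, -5]
over   : [69, 3, -5, 3]
rot    : [69, -5, 3, 3]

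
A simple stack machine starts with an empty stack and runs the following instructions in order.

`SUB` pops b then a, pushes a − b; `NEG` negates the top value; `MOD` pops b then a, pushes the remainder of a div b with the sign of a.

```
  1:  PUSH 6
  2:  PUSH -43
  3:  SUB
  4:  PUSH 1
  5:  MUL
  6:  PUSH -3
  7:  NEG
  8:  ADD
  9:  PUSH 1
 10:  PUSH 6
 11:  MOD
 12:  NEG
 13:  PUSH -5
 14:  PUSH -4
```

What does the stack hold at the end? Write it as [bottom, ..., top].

PUSH 6    6
PUSH -43  6 -43
SUB       49
PUSH 1    49 1
MUL       49
PUSH -3   49 -3
NEG       49 3
ADD       52
PUSH 1    52 1
PUSH 6    52 1 6
MOD       52 1
NEG       52 -1
PUSH -5   52 -1 -5
PUSH -4   52 -1 -5 -4

[52, -1, -5, -4]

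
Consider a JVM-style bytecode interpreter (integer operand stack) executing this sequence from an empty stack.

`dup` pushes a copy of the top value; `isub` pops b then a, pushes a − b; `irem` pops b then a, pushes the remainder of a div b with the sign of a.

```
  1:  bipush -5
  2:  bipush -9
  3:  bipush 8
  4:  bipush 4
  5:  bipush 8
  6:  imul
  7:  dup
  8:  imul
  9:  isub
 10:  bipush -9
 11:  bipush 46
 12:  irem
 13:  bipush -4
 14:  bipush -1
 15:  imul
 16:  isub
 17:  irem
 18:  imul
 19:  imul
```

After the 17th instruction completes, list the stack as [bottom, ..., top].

bipush -5  [-5]
bipush -9  [-5, -9]
bipush 8   [-5, -9, 8]
bipush 4   [-5, -9, 8, 4]
bipush 8   [-5, -9, 8, 4, 8]
imul       [-5, -9, 8, 32]
dup        [-5, -9, 8, 32, 32]
imul       [-5, -9, 8, 1024]
isub       [-5, -9, -1016]
bipush -9  [-5, -9, -1016, -9]
bipush 46  [-5, -9, -1016, -9, 46]
irem       [-5, -9, -1016, -9]
bipush -4  [-5, -9, -1016, -9, -4]
bipush -1  [-5, -9, -1016, -9, -4, -1]
imul       [-5, -9, -1016, -9, 4]
isub       [-5, -9, -1016, -13]
irem       [-5, -9, -2]

[-5, -9, -2]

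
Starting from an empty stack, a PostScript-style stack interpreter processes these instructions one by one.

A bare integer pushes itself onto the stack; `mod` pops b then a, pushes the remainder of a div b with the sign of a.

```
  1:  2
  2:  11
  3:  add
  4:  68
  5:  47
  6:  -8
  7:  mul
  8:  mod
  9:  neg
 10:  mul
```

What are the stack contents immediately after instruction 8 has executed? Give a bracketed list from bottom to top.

2    2
11   2 11
add  13
68   13 68
47   13 68 47
-8   13 68 47 -8
mul  13 68 -376
mod  13 68

[13, 68]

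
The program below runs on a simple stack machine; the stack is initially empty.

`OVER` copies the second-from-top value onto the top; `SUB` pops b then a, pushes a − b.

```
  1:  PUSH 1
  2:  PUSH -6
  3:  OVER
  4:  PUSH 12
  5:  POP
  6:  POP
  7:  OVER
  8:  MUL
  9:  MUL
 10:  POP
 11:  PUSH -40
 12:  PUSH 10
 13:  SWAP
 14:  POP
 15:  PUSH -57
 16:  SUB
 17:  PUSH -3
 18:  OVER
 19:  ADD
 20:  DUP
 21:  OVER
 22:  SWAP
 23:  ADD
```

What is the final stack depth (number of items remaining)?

PUSH 1   : 1
PUSH -6  : 1 -6
OVER     : 1 -6 1
PUSH 12  : 1 -6 1 12
POP      : 1 -6 1
POP      : 1 -6
OVER     : 1 -6 1
MUL      : 1 -6
MUL      : -6
POP      : (empty)
PUSH -40 : -40
PUSH 10  : -40 10
SWAP     : 10 -40
POP      : 10
PUSH -57 : 10 -57
SUB      : 67
PUSH -3  : 67 -3
OVER     : 67 -3 67
ADD      : 67 64
DUP      : 67 64 64
OVER     : 67 64 64 64
SWAP     : 67 64 64 64
ADD      : 67 64 128

3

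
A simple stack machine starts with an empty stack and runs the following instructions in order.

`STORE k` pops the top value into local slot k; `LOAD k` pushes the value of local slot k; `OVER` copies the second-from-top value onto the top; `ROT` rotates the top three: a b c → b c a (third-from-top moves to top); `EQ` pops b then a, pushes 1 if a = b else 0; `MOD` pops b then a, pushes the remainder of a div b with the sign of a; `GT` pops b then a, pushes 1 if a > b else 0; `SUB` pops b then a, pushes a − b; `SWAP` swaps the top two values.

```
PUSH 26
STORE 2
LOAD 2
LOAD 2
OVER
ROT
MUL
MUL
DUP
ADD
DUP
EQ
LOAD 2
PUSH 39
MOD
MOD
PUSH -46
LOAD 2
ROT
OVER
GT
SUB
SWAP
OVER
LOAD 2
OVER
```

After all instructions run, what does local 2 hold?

26

PUSH 26  : [26]
STORE 2  : []
LOAD 2   : [26]
LOAD 2   : [26, 26]
OVER     : [26, 26, 26]
ROT      : [26, 26, 26]
MUL      : [26, 676]
MUL      : [17576]
DUP      : [17576, 17576]
ADD      : [35152]
DUP      : [35152, 35152]
EQ       : [1]
LOAD 2   : [1, 26]
PUSH 39  : [1, 26, 39]
MOD      : [1, 26]
MOD      : [1]
PUSH -46 : [1, -46]
LOAD 2   : [1, -46, 26]
ROT      : [-46, 26, 1]
OVER     : [-46, 26, 1, 26]
GT       : [-46, 26, 0]
SUB      : [-46, 26]
SWAP     : [26, -46]
OVER     : [26, -46, 26]
LOAD 2   : [26, -46, 26, 26]
OVER     : [26, -46, 26, 26, 26]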